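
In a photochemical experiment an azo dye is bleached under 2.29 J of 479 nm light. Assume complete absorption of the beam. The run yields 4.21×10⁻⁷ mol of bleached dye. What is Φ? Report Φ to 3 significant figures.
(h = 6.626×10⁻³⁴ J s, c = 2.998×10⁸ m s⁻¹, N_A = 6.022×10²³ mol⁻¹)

Photon energy at 479 nm: hc/λ = (6.626×10⁻³⁴)(2.998×10⁸)/(479×10⁻⁹) = 4.147×10⁻¹⁹ J.
Photons incident: 2.29 / 4.147×10⁻¹⁹ = 5.522×10¹⁸, i.e. 5.522×10¹⁸/6.022×10²³ = 9.170×10⁻⁶ mol.
Φ = 4.21×10⁻⁷ mol / 9.170×10⁻⁶ mol photons = 0.0459.

Φ = 0.0459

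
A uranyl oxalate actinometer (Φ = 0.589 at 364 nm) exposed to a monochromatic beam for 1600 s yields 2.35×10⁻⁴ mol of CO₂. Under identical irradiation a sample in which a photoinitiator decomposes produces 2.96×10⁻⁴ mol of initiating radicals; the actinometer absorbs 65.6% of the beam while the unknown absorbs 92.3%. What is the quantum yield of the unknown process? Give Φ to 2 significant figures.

Φ = 0.53

Photons absorbed by the actinometer: 2.35×10⁻⁴ / 0.589 = 3.990×10⁻⁴ mol.
Incident flux: 3.990×10⁻⁴ / 0.656 = 6.082×10⁻⁴ einstein.
Absorbed by unknown: 0.923 × 6.082×10⁻⁴ = 5.614×10⁻⁴ mol.
Φ(unknown) = 2.96×10⁻⁴ / 5.614×10⁻⁴ = 0.53.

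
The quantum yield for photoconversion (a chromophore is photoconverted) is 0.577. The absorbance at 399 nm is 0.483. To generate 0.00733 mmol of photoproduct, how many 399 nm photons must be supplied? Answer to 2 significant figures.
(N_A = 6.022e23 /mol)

Product: 0.00733 mmol = 7.33e-6 mol.
Photons that must be absorbed: 7.33e-6 / 0.577 = 1.270e-5 mol.
Fraction absorbed: 1 − 10^(−0.483) = 0.6711.
Incident photons needed: 1.270e-5 / 0.6711 = 1.892e-5 mol.
Photon count: 1.892e-5 × 6.022e23 = 1.1e19.

1.1e19 photons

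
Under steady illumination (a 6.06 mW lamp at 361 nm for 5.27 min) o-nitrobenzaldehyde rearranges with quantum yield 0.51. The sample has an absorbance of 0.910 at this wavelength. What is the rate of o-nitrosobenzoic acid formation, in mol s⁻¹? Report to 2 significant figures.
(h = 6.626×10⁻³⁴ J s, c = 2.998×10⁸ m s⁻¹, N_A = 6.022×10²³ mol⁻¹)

8.2×10⁻⁹ mol s⁻¹

Photon energy at 361 nm: hc/λ = (6.626×10⁻³⁴)(2.998×10⁸)/(361×10⁻⁹) = 5.503×10⁻¹⁹ J.
Energy delivered: (6.06 mW)(316.2 s) = 1.916 J.
Photons incident: 1.916 / 5.503×10⁻¹⁹ = 3.482×10¹⁸, i.e. 3.482×10¹⁸/6.022×10²³ = 5.782×10⁻⁶ mol.
Fraction absorbed: 1 − 10^(−0.910) = 0.8770.
Photons absorbed: 0.8770 × 5.782×10⁻⁶ = 5.071×10⁻⁶ mol.
Product formed: 0.51 × 5.071×10⁻⁶ = 2.586×10⁻⁶ mol.
Rate: 2.586×10⁻⁶ / 316.2 s = 8.2×10⁻⁹ mol s⁻¹.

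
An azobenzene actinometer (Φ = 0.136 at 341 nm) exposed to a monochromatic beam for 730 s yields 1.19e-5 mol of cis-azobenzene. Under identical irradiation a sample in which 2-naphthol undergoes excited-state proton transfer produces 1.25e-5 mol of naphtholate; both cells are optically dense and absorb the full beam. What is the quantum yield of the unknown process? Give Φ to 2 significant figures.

Φ = 0.14

Photons absorbed by the actinometer: 1.19e-5 / 0.136 = 8.750e-5 mol.
Φ(unknown) = 1.25e-5 / 8.750e-5 = 0.14.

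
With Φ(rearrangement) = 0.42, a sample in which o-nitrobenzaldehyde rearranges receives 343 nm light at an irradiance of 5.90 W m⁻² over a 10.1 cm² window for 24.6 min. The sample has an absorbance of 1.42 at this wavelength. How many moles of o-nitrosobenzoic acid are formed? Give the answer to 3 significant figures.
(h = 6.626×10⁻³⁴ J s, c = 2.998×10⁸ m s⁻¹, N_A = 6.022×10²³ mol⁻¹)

1.02×10⁻⁵ mol

Photon energy at 343 nm: hc/λ = (6.626×10⁻³⁴)(2.998×10⁸)/(343×10⁻⁹) = 5.791×10⁻¹⁹ J.
Energy delivered: (5.90 W m⁻²)(10.1×10⁻⁴ m²)(1476 s) = 8.795 J.
Photons incident: 8.795 / 5.791×10⁻¹⁹ = 1.519×10¹⁹, i.e. 1.519×10¹⁹/6.022×10²³ = 2.522×10⁻⁵ mol.
Fraction absorbed: 1 − 10^(−1.42) = 0.9620.
Photons absorbed: 0.9620 × 2.522×10⁻⁵ = 2.426×10⁻⁵ mol.
Product: Φ × n_abs = 0.42 × 2.426×10⁻⁵ = 1.019×10⁻⁵ mol.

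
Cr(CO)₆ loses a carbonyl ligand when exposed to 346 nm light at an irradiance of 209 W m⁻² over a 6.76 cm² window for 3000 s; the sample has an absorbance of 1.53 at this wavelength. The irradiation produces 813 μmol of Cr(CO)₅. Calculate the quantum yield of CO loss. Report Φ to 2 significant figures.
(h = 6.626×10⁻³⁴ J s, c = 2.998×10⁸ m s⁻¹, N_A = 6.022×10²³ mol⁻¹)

Φ = 0.68

Product: 813 μmol = 8.13×10⁻⁴ mol.
Photon energy at 346 nm: hc/λ = (6.626×10⁻³⁴)(2.998×10⁸)/(346×10⁻⁹) = 5.741×10⁻¹⁹ J.
Energy delivered: (209 W m⁻²)(6.76×10⁻⁴ m²)(3000 s) = 423.9 J.
Photons incident: 423.9 / 5.741×10⁻¹⁹ = 7.384×10²⁰, i.e. 7.384×10²⁰/6.022×10²³ = 0.001226 mol.
Fraction absorbed: 1 − 10^(−1.53) = 0.9705.
Photons absorbed: 0.9705 × 0.001226 = 0.001190 mol.
Φ = 8.13×10⁻⁴ mol / 0.001190 mol photons = 0.68.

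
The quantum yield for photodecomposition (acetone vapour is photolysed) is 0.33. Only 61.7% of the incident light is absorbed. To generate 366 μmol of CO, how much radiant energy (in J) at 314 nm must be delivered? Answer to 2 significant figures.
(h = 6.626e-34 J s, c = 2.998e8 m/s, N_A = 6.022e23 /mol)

680 J

Product: 366 μmol = 3.66e-4 mol.
Photons that must be absorbed: 3.66e-4 / 0.33 = 0.001109 mol.
Incident photons needed: 0.001109 / 0.617 = 0.001797 mol.
Photon energy: hc/λ = 6.326e-19 J; per mole, 3.810e5 J mol⁻¹.
Energy required: 0.001797 × 3.810e5 = 680 J.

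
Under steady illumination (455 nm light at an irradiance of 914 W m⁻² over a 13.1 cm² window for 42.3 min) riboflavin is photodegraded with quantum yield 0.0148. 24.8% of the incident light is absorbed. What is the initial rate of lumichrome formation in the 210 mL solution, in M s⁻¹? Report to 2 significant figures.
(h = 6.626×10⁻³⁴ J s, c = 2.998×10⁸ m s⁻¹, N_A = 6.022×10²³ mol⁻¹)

8.0×10⁻⁸ M s⁻¹

Photon energy at 455 nm: hc/λ = (6.626×10⁻³⁴)(2.998×10⁸)/(455×10⁻⁹) = 4.366×10⁻¹⁹ J.
Energy delivered: (914 W m⁻²)(13.1×10⁻⁴ m²)(2538 s) = 3039 J.
Photons incident: 3039 / 4.366×10⁻¹⁹ = 6.961×10²¹, i.e. 6.961×10²¹/6.022×10²³ = 0.01156 mol.
Photons absorbed: 0.248 × 0.01156 = 0.002867 mol.
Product formed: 0.0148 × 0.002867 = 4.243×10⁻⁵ mol.
Rate: 4.243×10⁻⁵ mol / (2538 s × 0.21 L) = 8.0×10⁻⁸ M s⁻¹.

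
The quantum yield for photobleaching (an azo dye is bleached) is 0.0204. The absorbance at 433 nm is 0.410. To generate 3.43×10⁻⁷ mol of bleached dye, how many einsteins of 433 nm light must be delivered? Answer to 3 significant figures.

2.75×10⁻⁵ einstein

Photons that must be absorbed: 3.43×10⁻⁷ / 0.0204 = 1.681×10⁻⁵ mol.
Fraction absorbed: 1 − 10^(−0.410) = 0.6110.
Incident photons needed: 1.681×10⁻⁵ / 0.6110 = 2.751×10⁻⁵ mol.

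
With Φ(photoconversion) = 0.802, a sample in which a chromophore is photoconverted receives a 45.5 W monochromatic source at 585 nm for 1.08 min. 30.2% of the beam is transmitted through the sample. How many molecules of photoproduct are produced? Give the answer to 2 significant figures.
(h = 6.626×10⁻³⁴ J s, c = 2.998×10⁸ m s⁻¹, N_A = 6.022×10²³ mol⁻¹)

4.9×10²¹ molecules

Photon energy at 585 nm: hc/λ = (6.626×10⁻³⁴)(2.998×10⁸)/(585×10⁻⁹) = 3.396×10⁻¹⁹ J.
Energy delivered: (45.5 W)(64.8 s) = 2948 J.
Photons incident: 2948 / 3.396×10⁻¹⁹ = 8.681×10²¹, i.e. 8.681×10²¹/6.022×10²³ = 0.01442 mol.
Fraction absorbed: 1 − 30.2/100 = 0.6980.
Photons absorbed: 0.6980 × 0.01442 = 0.01007 mol.
Product: Φ × n_abs = 0.802 × 0.01007 = 0.008076 mol.
As a count: 0.008076 × 6.022×10²³ = 4.9×10²¹.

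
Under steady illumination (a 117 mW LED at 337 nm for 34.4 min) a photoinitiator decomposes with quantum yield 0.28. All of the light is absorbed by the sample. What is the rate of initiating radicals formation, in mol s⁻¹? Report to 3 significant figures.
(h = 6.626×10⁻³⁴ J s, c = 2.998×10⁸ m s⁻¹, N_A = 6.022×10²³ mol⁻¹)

9.23×10⁻⁸ mol s⁻¹

Photon energy at 337 nm: hc/λ = (6.626×10⁻³⁴)(2.998×10⁸)/(337×10⁻⁹) = 5.895×10⁻¹⁹ J.
Energy delivered: (117 mW)(2064 s) = 241.5 J.
Photons incident: 241.5 / 5.895×10⁻¹⁹ = 4.097×10²⁰, i.e. 4.097×10²⁰/6.022×10²³ = 6.803×10⁻⁴ mol.
Product formed: 0.28 × 6.803×10⁻⁴ = 1.905×10⁻⁴ mol.
Rate: 1.905×10⁻⁴ / 2064 s = 9.23×10⁻⁸ mol s⁻¹.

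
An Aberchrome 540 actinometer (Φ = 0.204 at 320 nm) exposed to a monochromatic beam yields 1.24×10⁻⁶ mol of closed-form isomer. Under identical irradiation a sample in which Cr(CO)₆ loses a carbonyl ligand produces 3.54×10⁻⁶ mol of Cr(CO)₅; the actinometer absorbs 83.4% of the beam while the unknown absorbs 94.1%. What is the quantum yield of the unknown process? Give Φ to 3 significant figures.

Φ = 0.516

Photons absorbed by the actinometer: 1.24×10⁻⁶ / 0.204 = 6.078×10⁻⁶ mol.
Incident flux: 6.078×10⁻⁶ / 0.834 = 7.288×10⁻⁶ einstein.
Absorbed by unknown: 0.941 × 7.288×10⁻⁶ = 6.858×10⁻⁶ mol.
Φ(unknown) = 3.54×10⁻⁶ / 6.858×10⁻⁶ = 0.516.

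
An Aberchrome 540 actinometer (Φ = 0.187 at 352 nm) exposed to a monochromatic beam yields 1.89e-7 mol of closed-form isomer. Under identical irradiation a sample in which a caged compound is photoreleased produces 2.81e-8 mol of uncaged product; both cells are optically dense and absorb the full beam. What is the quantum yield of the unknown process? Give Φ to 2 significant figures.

Photons absorbed by the actinometer: 1.89e-7 / 0.187 = 1.011e-6 mol.
Φ(unknown) = 2.81e-8 / 1.011e-6 = 0.028.

Φ = 0.028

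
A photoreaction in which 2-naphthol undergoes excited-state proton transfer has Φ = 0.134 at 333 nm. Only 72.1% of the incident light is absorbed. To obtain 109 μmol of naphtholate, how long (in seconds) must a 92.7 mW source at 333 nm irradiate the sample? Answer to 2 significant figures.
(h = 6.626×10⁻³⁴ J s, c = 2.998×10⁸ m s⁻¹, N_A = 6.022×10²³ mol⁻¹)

Product: 109 μmol = 1.09×10⁻⁴ mol.
Photons that must be absorbed: 1.09×10⁻⁴ / 0.134 = 8.134×10⁻⁴ mol.
Incident photons needed: 8.134×10⁻⁴ / 0.721 = 0.001128 mol.
Photon energy: hc/λ = 5.965×10⁻¹⁹ J; per mole, 3.592×10⁵ J mol⁻¹.
Energy required: 0.001128 × 3.592×10⁵ = 405.2 J.
Time: 405.2 J / 0.0927 W = 4400 s.

t ≈ 4400 s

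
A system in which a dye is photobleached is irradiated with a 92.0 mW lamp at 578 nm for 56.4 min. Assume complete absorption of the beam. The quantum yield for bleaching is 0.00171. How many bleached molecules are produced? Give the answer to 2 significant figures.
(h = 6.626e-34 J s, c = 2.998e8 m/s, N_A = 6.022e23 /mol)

1.5e18 bleached molecules

Photon energy at 578 nm: hc/λ = (6.626e-34)(2.998e8)/(578e-9) = 3.437e-19 J.
Energy delivered: (92.0 mW)(3384 s) = 311.3 J.
Photons incident: 311.3 / 3.437e-19 = 9.057e20, i.e. 9.057e20/6.022e23 = 0.001504 mol.
Product: Φ × n_abs = 0.00171 × 0.001504 = 2.572e-6 mol.
As a count: 2.572e-6 × 6.022e23 = 1.5e18.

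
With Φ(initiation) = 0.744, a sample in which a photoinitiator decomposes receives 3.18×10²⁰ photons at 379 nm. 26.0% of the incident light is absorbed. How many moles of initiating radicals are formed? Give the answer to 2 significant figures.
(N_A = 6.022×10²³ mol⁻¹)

Moles of photons: 3.18×10²⁰ / 6.022×10²³ = 5.281×10⁻⁴ mol.
Photons absorbed: 0.260 × 5.281×10⁻⁴ = 1.373×10⁻⁴ mol.
Product: Φ × n_abs = 0.744 × 1.373×10⁻⁴ = 1.022×10⁻⁴ mol.

1.0×10⁻⁴ mol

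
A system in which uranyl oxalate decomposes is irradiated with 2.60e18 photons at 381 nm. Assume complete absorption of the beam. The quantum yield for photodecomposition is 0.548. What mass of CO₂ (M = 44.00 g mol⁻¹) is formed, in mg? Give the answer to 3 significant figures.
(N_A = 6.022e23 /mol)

0.104 mg

Moles of photons: 2.60e18 / 6.022e23 = 4.318e-6 mol.
Product: Φ × n_abs = 0.548 × 4.318e-6 = 2.366e-6 mol.
Mass: 2.366e-6 × 44.00 = 1.041e-4 g = 0.104 mg.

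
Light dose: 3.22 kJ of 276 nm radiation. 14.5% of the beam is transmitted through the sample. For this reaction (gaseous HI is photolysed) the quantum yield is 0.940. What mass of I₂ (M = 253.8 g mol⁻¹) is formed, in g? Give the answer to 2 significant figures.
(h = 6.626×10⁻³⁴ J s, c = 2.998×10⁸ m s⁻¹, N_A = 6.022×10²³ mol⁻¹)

Photon energy at 276 nm: hc/λ = (6.626×10⁻³⁴)(2.998×10⁸)/(276×10⁻⁹) = 7.197×10⁻¹⁹ J.
Incident energy: 3.22 kJ = 3220 J.
Photons incident: 3220 / 7.197×10⁻¹⁹ = 4.474×10²¹, i.e. 4.474×10²¹/6.022×10²³ = 0.007429 mol.
Fraction absorbed: 1 − 14.5/100 = 0.8550.
Photons absorbed: 0.8550 × 0.007429 = 0.006352 mol.
Product: Φ × n_abs = 0.940 × 0.006352 = 0.005971 mol.
Mass: 0.005971 × 253.8 = 1.515 g = 1.5 g.

1.5 g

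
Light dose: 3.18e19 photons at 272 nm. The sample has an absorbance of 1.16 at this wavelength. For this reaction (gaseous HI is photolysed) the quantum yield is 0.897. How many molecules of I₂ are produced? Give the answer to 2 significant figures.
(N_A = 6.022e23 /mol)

2.7e19 molecules

Moles of photons: 3.18e19 / 6.022e23 = 5.281e-5 mol.
Fraction absorbed: 1 − 10^(−1.16) = 0.9308.
Photons absorbed: 0.9308 × 5.281e-5 = 4.916e-5 mol.
Product: Φ × n_abs = 0.897 × 4.916e-5 = 4.410e-5 mol.
As a count: 4.410e-5 × 6.022e23 = 2.7e19.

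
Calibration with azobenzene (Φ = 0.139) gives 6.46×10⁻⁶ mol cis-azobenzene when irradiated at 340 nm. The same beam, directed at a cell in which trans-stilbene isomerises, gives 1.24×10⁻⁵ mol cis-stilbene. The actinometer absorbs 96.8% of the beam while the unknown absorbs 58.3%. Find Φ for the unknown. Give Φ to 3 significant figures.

Φ = 0.443

Photons absorbed by the actinometer: 6.46×10⁻⁶ / 0.139 = 4.647×10⁻⁵ mol.
Incident flux: 4.647×10⁻⁵ / 0.968 = 4.801×10⁻⁵ einstein.
Absorbed by unknown: 0.583 × 4.801×10⁻⁵ = 2.799×10⁻⁵ mol.
Φ(unknown) = 1.24×10⁻⁵ / 2.799×10⁻⁵ = 0.443.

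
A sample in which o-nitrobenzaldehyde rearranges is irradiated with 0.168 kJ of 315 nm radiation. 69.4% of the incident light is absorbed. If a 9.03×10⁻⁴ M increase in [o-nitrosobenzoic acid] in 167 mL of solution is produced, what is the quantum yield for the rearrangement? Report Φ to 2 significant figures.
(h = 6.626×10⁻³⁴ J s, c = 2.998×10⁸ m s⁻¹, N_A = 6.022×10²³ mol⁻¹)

Product: (9.03×10⁻⁴ M)(0.167 L) = 1.508×10⁻⁴ mol.
Photon energy at 315 nm: hc/λ = (6.626×10⁻³⁴)(2.998×10⁸)/(315×10⁻⁹) = 6.306×10⁻¹⁹ J.
Incident energy: 0.168 kJ = 168 J.
Photons incident: 168 / 6.306×10⁻¹⁹ = 2.664×10²⁰, i.e. 2.664×10²⁰/6.022×10²³ = 4.424×10⁻⁴ mol.
Photons absorbed: 0.694 × 4.424×10⁻⁴ = 3.070×10⁻⁴ mol.
Φ = 1.508×10⁻⁴ mol / 3.070×10⁻⁴ mol photons = 0.49.

Φ = 0.49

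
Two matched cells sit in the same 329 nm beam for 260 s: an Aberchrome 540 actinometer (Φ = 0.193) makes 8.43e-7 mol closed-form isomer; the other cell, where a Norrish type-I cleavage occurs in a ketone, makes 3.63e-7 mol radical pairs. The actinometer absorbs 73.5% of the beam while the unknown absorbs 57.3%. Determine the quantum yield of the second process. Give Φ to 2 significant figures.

Φ = 0.11

Photons absorbed by the actinometer: 8.43e-7 / 0.193 = 4.368e-6 mol.
Incident flux: 4.368e-6 / 0.735 = 5.943e-6 einstein.
Absorbed by unknown: 0.573 × 5.943e-6 = 3.405e-6 mol.
Φ(unknown) = 3.63e-7 / 3.405e-6 = 0.11.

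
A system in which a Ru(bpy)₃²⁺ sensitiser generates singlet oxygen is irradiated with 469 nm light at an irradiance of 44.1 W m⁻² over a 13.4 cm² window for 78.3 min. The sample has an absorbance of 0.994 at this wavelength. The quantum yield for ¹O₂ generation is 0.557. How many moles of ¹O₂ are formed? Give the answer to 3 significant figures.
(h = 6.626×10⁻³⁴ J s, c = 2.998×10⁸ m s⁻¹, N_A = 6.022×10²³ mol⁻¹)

5.45×10⁻⁴ mol

Photon energy at 469 nm: hc/λ = (6.626×10⁻³⁴)(2.998×10⁸)/(469×10⁻⁹) = 4.236×10⁻¹⁹ J.
Energy delivered: (44.1 W m⁻²)(13.4×10⁻⁴ m²)(4698 s) = 277.6 J.
Photons incident: 277.6 / 4.236×10⁻¹⁹ = 6.553×10²⁰, i.e. 6.553×10²⁰/6.022×10²³ = 0.001088 mol.
Fraction absorbed: 1 − 10^(−0.994) = 0.8986.
Photons absorbed: 0.8986 × 0.001088 = 9.777×10⁻⁴ mol.
Product: Φ × n_abs = 0.557 × 9.777×10⁻⁴ = 5.446×10⁻⁴ mol.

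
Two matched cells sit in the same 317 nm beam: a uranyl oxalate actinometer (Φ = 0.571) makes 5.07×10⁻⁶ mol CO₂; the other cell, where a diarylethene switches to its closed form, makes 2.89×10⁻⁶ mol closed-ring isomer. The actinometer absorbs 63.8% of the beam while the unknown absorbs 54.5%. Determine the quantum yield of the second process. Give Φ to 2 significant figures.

Φ = 0.38

Photons absorbed by the actinometer: 5.07×10⁻⁶ / 0.571 = 8.879×10⁻⁶ mol.
Incident flux: 8.879×10⁻⁶ / 0.638 = 1.392×10⁻⁵ einstein.
Absorbed by unknown: 0.545 × 1.392×10⁻⁵ = 7.586×10⁻⁶ mol.
Φ(unknown) = 2.89×10⁻⁶ / 7.586×10⁻⁶ = 0.38.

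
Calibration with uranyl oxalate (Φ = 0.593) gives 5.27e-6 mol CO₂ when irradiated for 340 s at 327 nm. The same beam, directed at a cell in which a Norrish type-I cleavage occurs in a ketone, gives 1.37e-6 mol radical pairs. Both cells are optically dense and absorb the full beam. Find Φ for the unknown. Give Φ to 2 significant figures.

Photons absorbed by the actinometer: 5.27e-6 / 0.593 = 8.887e-6 mol.
Φ(unknown) = 1.37e-6 / 8.887e-6 = 0.15.

Φ = 0.15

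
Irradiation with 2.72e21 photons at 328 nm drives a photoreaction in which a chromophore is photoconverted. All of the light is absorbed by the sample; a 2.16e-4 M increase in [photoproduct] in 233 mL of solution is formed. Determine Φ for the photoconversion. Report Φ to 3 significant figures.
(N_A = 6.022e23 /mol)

Product: (2.16e-4 M)(0.233 L) = 5.033e-5 mol.
Moles of photons: 2.72e21 / 6.022e23 = 0.004517 mol.
Φ = 5.033e-5 mol / 0.004517 mol photons = 0.0111.

Φ = 0.0111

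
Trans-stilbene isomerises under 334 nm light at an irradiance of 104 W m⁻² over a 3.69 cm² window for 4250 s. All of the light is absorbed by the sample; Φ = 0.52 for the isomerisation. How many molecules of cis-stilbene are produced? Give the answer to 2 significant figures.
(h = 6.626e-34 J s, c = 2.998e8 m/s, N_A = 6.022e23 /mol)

Photon energy at 334 nm: hc/λ = (6.626e-34)(2.998e8)/(334e-9) = 5.948e-19 J.
Energy delivered: (104 W m⁻²)(3.69e-4 m²)(4250 s) = 163.1 J.
Photons incident: 163.1 / 5.948e-19 = 2.742e20, i.e. 2.742e20/6.022e23 = 4.553e-4 mol.
Product: Φ × n_abs = 0.52 × 4.553e-4 = 2.368e-4 mol.
As a count: 2.368e-4 × 6.022e23 = 1.4e20.

1.4e20 molecules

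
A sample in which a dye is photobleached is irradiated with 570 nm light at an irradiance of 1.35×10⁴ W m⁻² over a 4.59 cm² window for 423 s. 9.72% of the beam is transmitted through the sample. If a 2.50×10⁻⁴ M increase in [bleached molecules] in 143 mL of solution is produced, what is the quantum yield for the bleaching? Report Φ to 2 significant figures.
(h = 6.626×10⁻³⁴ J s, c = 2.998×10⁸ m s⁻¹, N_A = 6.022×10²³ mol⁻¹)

Φ = 0.0032

Product: (2.50×10⁻⁴ M)(0.143 L) = 3.575×10⁻⁵ mol.
Photon energy at 570 nm: hc/λ = (6.626×10⁻³⁴)(2.998×10⁸)/(570×10⁻⁹) = 3.485×10⁻¹⁹ J.
Energy delivered: (1.35×10⁴ W m⁻²)(4.59×10⁻⁴ m²)(423 s) = 2621 J.
Photons incident: 2621 / 3.485×10⁻¹⁹ = 7.521×10²¹, i.e. 7.521×10²¹/6.022×10²³ = 0.01249 mol.
Fraction absorbed: 1 − 9.72/100 = 0.9028.
Photons absorbed: 0.9028 × 0.01249 = 0.01128 mol.
Φ = 3.575×10⁻⁵ mol / 0.01128 mol photons = 0.0032.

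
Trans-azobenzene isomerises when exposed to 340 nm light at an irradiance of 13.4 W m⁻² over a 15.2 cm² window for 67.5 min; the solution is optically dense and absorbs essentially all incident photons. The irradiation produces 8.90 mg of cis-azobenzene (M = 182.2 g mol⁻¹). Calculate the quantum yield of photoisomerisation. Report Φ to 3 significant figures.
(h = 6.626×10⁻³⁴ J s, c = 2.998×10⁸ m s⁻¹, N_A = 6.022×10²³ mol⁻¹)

Product: 8.90 mg / 182.2 g mol⁻¹ = 4.885×10⁻⁵ mol.
Photon energy at 340 nm: hc/λ = (6.626×10⁻³⁴)(2.998×10⁸)/(340×10⁻⁹) = 5.843×10⁻¹⁹ J.
Energy delivered: (13.4 W m⁻²)(15.2×10⁻⁴ m²)(4050 s) = 82.49 J.
Photons incident: 82.49 / 5.843×10⁻¹⁹ = 1.412×10²⁰, i.e. 1.412×10²⁰/6.022×10²³ = 2.345×10⁻⁴ mol.
Φ = 4.885×10⁻⁵ mol / 2.345×10⁻⁴ mol photons = 0.208.

Φ = 0.208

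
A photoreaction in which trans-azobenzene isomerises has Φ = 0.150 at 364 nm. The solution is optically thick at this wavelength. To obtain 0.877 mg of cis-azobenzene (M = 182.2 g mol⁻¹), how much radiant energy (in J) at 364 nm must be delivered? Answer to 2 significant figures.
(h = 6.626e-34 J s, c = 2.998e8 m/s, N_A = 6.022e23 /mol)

Product: 0.877 mg / 182.2 g mol⁻¹ = 4.813e-6 mol.
Photons that must be absorbed: 4.813e-6 / 0.150 = 3.209e-5 mol.
Photon energy: hc/λ = 5.457e-19 J; per mole, 3.286e5 J mol⁻¹.
Energy required: 3.209e-5 × 3.286e5 = 11 J.

11 J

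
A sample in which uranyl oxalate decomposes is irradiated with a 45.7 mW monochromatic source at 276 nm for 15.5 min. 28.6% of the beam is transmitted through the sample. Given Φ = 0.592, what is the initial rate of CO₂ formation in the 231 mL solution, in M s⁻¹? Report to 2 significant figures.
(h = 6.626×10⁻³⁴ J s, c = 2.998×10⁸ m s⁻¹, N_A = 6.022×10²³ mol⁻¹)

Photon energy at 276 nm: hc/λ = (6.626×10⁻³⁴)(2.998×10⁸)/(276×10⁻⁹) = 7.197×10⁻¹⁹ J.
Energy delivered: (45.7 mW)(930 s) = 42.50 J.
Photons incident: 42.50 / 7.197×10⁻¹⁹ = 5.905×10¹⁹, i.e. 5.905×10¹⁹/6.022×10²³ = 9.806×10⁻⁵ mol.
Fraction absorbed: 1 − 28.6/100 = 0.7140.
Photons absorbed: 0.7140 × 9.806×10⁻⁵ = 7.001×10⁻⁵ mol.
Product formed: 0.592 × 7.001×10⁻⁵ = 4.145×10⁻⁵ mol.
Rate: 4.145×10⁻⁵ mol / (930 s × 0.231 L) = 1.9×10⁻⁷ M s⁻¹.

1.9×10⁻⁷ M s⁻¹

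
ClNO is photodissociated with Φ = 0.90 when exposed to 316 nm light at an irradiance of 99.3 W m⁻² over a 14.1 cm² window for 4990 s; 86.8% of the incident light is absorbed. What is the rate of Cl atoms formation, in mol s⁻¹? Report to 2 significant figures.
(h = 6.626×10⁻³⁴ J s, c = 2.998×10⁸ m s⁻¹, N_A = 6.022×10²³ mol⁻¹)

Photon energy at 316 nm: hc/λ = (6.626×10⁻³⁴)(2.998×10⁸)/(316×10⁻⁹) = 6.286×10⁻¹⁹ J.
Energy delivered: (99.3 W m⁻²)(14.1×10⁻⁴ m²)(4990 s) = 698.7 J.
Photons incident: 698.7 / 6.286×10⁻¹⁹ = 1.112×10²¹, i.e. 1.112×10²¹/6.022×10²³ = 0.001847 mol.
Photons absorbed: 0.868 × 0.001847 = 0.001603 mol.
Product formed: 0.90 × 0.001603 = 0.001443 mol.
Rate: 0.001443 / 4990 s = 2.9×10⁻⁷ mol s⁻¹.

2.9×10⁻⁷ mol s⁻¹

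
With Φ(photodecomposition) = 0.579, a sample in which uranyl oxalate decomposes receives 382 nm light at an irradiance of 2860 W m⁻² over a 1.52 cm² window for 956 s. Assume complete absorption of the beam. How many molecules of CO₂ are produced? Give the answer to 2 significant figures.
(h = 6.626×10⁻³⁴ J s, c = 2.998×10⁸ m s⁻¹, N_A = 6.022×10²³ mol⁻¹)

4.6×10²⁰ molecules

Photon energy at 382 nm: hc/λ = (6.626×10⁻³⁴)(2.998×10⁸)/(382×10⁻⁹) = 5.200×10⁻¹⁹ J.
Energy delivered: (2860 W m⁻²)(1.52×10⁻⁴ m²)(956 s) = 415.6 J.
Photons incident: 415.6 / 5.200×10⁻¹⁹ = 7.992×10²⁰, i.e. 7.992×10²⁰/6.022×10²³ = 0.001327 mol.
Product: Φ × n_abs = 0.579 × 0.001327 = 7.683×10⁻⁴ mol.
As a count: 7.683×10⁻⁴ × 6.022×10²³ = 4.6×10²⁰.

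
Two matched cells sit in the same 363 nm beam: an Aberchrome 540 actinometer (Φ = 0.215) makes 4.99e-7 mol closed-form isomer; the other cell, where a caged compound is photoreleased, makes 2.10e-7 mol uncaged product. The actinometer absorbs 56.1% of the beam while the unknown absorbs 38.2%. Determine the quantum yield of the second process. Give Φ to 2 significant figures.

Φ = 0.13

Photons absorbed by the actinometer: 4.99e-7 / 0.215 = 2.321e-6 mol.
Incident flux: 2.321e-6 / 0.561 = 4.137e-6 einstein.
Absorbed by unknown: 0.382 × 4.137e-6 = 1.580e-6 mol.
Φ(unknown) = 2.10e-7 / 1.580e-6 = 0.13.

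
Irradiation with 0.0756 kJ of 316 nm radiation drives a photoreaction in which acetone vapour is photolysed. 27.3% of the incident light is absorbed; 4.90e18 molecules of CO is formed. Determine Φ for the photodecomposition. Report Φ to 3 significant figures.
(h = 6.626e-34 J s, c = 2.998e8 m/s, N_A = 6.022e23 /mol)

Product: 4.90e18 / 6.022e23 = 8.137e-6 mol.
Photon energy at 316 nm: hc/λ = (6.626e-34)(2.998e8)/(316e-9) = 6.286e-19 J.
Incident energy: 0.0756 kJ = 75.6 J.
Photons incident: 75.6 / 6.286e-19 = 1.203e20, i.e. 1.203e20/6.022e23 = 1.998e-4 mol.
Photons absorbed: 0.273 × 1.998e-4 = 5.455e-5 mol.
Φ = 8.137e-6 mol / 5.455e-5 mol photons = 0.149.

Φ = 0.149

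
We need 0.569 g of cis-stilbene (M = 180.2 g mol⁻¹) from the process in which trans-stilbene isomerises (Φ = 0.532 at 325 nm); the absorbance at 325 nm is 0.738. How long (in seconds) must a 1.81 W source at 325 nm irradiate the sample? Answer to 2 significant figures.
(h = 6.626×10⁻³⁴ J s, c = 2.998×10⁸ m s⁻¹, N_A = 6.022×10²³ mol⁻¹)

Product: 0.569 g / 180.2 g mol⁻¹ = 0.003158 mol.
Photons that must be absorbed: 0.003158 / 0.532 = 0.005936 mol.
Fraction absorbed: 1 − 10^(−0.738) = 0.8172.
Incident photons needed: 0.005936 / 0.8172 = 0.007264 mol.
Photon energy: hc/λ = 6.112×10⁻¹⁹ J; per mole, 3.681×10⁵ J mol⁻¹.
Energy required: 0.007264 × 3.681×10⁵ = 2674 J.
Time: 2674 J / 1.81 W = 1500 s.

t ≈ 1500 s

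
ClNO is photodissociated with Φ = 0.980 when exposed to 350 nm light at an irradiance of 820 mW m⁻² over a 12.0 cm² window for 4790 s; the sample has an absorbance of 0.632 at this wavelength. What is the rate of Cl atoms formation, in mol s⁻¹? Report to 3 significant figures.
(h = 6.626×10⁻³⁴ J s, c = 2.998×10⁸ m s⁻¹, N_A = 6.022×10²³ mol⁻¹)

Photon energy at 350 nm: hc/λ = (6.626×10⁻³⁴)(2.998×10⁸)/(350×10⁻⁹) = 5.676×10⁻¹⁹ J.
Energy delivered: (820 mW m⁻²)(12.0×10⁻⁴ m²)(4790 s) = 4.713 J.
Photons incident: 4.713 / 5.676×10⁻¹⁹ = 8.303×10¹⁸, i.e. 8.303×10¹⁸/6.022×10²³ = 1.379×10⁻⁵ mol.
Fraction absorbed: 1 − 10^(−0.632) = 0.7667.
Photons absorbed: 0.7667 × 1.379×10⁻⁵ = 1.057×10⁻⁵ mol.
Product formed: 0.980 × 1.057×10⁻⁵ = 1.036×10⁻⁵ mol.
Rate: 1.036×10⁻⁵ / 4790 s = 2.16×10⁻⁹ mol s⁻¹.

2.16×10⁻⁹ mol s⁻¹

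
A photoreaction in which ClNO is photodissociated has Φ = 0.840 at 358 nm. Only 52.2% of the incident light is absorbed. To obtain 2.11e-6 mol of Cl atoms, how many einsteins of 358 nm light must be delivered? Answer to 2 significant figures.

Photons that must be absorbed: 2.11e-6 / 0.840 = 2.512e-6 mol.
Incident photons needed: 2.512e-6 / 0.522 = 4.812e-6 mol.

4.8e-6 einstein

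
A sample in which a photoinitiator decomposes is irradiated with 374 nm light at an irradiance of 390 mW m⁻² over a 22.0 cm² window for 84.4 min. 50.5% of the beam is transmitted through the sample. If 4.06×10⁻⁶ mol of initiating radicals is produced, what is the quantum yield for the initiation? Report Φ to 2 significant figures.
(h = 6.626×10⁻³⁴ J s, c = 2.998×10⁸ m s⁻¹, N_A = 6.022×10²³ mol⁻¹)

Photon energy at 374 nm: hc/λ = (6.626×10⁻³⁴)(2.998×10⁸)/(374×10⁻⁹) = 5.311×10⁻¹⁹ J.
Energy delivered: (390 mW m⁻²)(22.0×10⁻⁴ m²)(5064 s) = 4.345 J.
Photons incident: 4.345 / 5.311×10⁻¹⁹ = 8.181×10¹⁸, i.e. 8.181×10¹⁸/6.022×10²³ = 1.359×10⁻⁵ mol.
Fraction absorbed: 1 − 50.5/100 = 0.4950.
Photons absorbed: 0.4950 × 1.359×10⁻⁵ = 6.727×10⁻⁶ mol.
Φ = 4.06×10⁻⁶ mol / 6.727×10⁻⁶ mol photons = 0.60.

Φ = 0.60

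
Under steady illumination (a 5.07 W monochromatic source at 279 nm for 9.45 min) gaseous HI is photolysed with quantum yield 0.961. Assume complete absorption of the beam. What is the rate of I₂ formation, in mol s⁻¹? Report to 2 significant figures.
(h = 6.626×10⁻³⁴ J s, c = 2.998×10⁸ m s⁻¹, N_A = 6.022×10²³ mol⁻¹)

1.1×10⁻⁵ mol s⁻¹

Photon energy at 279 nm: hc/λ = (6.626×10⁻³⁴)(2.998×10⁸)/(279×10⁻⁹) = 7.120×10⁻¹⁹ J.
Energy delivered: (5.07 W)(567 s) = 2875 J.
Photons incident: 2875 / 7.120×10⁻¹⁹ = 4.038×10²¹, i.e. 4.038×10²¹/6.022×10²³ = 0.006705 mol.
Product formed: 0.961 × 0.006705 = 0.006444 mol.
Rate: 0.006444 / 567 s = 1.1×10⁻⁵ mol s⁻¹.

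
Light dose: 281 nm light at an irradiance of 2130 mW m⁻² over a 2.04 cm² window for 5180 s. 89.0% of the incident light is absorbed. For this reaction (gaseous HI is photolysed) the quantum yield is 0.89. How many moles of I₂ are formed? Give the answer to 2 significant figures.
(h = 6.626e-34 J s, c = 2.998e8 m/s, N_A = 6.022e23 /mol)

Photon energy at 281 nm: hc/λ = (6.626e-34)(2.998e8)/(281e-9) = 7.069e-19 J.
Energy delivered: (2130 mW m⁻²)(2.04e-4 m²)(5180 s) = 2.251 J.
Photons incident: 2.251 / 7.069e-19 = 3.184e18, i.e. 3.184e18/6.022e23 = 5.287e-6 mol.
Photons absorbed: 0.890 × 5.287e-6 = 4.705e-6 mol.
Product: Φ × n_abs = 0.89 × 4.705e-6 = 4.187e-6 mol.

4.2e-6 mol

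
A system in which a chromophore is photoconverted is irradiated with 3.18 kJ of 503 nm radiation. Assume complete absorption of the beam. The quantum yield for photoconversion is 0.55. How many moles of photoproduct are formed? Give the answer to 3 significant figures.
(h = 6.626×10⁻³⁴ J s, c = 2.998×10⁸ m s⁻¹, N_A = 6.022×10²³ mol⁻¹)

0.00735 mol

Photon energy at 503 nm: hc/λ = (6.626×10⁻³⁴)(2.998×10⁸)/(503×10⁻⁹) = 3.949×10⁻¹⁹ J.
Incident energy: 3.18 kJ = 3180 J.
Photons incident: 3180 / 3.949×10⁻¹⁹ = 8.053×10²¹, i.e. 8.053×10²¹/6.022×10²³ = 0.01337 mol.
Product: Φ × n_abs = 0.55 × 0.01337 = 0.007354 mol.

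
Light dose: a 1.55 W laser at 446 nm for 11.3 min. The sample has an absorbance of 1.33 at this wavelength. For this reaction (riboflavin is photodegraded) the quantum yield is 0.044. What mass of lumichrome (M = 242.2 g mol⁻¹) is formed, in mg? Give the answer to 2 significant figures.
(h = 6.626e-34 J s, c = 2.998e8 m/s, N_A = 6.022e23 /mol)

40 mg

Photon energy at 446 nm: hc/λ = (6.626e-34)(2.998e8)/(446e-9) = 4.454e-19 J.
Energy delivered: (1.55 W)(678 s) = 1051 J.
Photons incident: 1051 / 4.454e-19 = 2.360e21, i.e. 2.360e21/6.022e23 = 0.003919 mol.
Fraction absorbed: 1 − 10^(−1.33) = 0.9532.
Photons absorbed: 0.9532 × 0.003919 = 0.003736 mol.
Product: Φ × n_abs = 0.044 × 0.003736 = 1.644e-4 mol.
Mass: 1.644e-4 × 242.2 = 0.03982 g = 40 mg.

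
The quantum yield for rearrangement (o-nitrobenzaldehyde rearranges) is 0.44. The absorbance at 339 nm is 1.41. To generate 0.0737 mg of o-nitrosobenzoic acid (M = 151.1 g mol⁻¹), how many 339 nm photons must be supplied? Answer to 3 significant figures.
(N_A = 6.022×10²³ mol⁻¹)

6.95×10¹⁷ photons

Product: 0.0737 mg / 151.1 g mol⁻¹ = 4.878×10⁻⁷ mol.
Photons that must be absorbed: 4.878×10⁻⁷ / 0.44 = 1.109×10⁻⁶ mol.
Fraction absorbed: 1 − 10^(−1.41) = 0.9611.
Incident photons needed: 1.109×10⁻⁶ / 0.9611 = 1.154×10⁻⁶ mol.
Photon count: 1.154×10⁻⁶ × 6.022×10²³ = 6.95×10¹⁷.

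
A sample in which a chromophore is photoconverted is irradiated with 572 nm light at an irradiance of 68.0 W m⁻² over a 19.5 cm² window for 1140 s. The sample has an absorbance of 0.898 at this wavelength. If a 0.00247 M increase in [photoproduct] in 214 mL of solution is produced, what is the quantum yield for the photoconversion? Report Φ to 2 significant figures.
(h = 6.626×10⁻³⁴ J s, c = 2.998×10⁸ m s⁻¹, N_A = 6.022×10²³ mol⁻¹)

Φ = 0.84

Product: (0.00247 M)(0.214 L) = 5.286×10⁻⁴ mol.
Photon energy at 572 nm: hc/λ = (6.626×10⁻³⁴)(2.998×10⁸)/(572×10⁻⁹) = 3.473×10⁻¹⁹ J.
Energy delivered: (68.0 W m⁻²)(19.5×10⁻⁴ m²)(1140 s) = 151.2 J.
Photons incident: 151.2 / 3.473×10⁻¹⁹ = 4.354×10²⁰, i.e. 4.354×10²⁰/6.022×10²³ = 7.230×10⁻⁴ mol.
Fraction absorbed: 1 − 10^(−0.898) = 0.8735.
Photons absorbed: 0.8735 × 7.230×10⁻⁴ = 6.315×10⁻⁴ mol.
Φ = 5.286×10⁻⁴ mol / 6.315×10⁻⁴ mol photons = 0.84.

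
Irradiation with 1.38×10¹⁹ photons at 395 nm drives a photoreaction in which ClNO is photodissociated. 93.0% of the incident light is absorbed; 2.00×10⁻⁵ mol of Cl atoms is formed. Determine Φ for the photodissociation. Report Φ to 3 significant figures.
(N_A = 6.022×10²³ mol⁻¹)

Moles of photons: 1.38×10¹⁹ / 6.022×10²³ = 2.292×10⁻⁵ mol.
Photons absorbed: 0.930 × 2.292×10⁻⁵ = 2.132×10⁻⁵ mol.
Φ = 2.00×10⁻⁵ mol / 2.132×10⁻⁵ mol photons = 0.938.

Φ = 0.938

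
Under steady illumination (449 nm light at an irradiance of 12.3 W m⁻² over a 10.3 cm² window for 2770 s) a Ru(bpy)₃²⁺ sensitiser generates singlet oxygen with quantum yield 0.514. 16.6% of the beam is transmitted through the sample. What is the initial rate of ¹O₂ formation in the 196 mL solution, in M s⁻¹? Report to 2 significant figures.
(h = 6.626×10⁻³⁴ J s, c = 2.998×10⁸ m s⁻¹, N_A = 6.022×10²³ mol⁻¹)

1.0×10⁻⁷ M s⁻¹

Photon energy at 449 nm: hc/λ = (6.626×10⁻³⁴)(2.998×10⁸)/(449×10⁻⁹) = 4.424×10⁻¹⁹ J.
Energy delivered: (12.3 W m⁻²)(10.3×10⁻⁴ m²)(2770 s) = 35.09 J.
Photons incident: 35.09 / 4.424×10⁻¹⁹ = 7.932×10¹⁹, i.e. 7.932×10¹⁹/6.022×10²³ = 1.317×10⁻⁴ mol.
Fraction absorbed: 1 − 16.6/100 = 0.8340.
Photons absorbed: 0.8340 × 1.317×10⁻⁴ = 1.098×10⁻⁴ mol.
Product formed: 0.514 × 1.098×10⁻⁴ = 5.644×10⁻⁵ mol.
Rate: 5.644×10⁻⁵ mol / (2770 s × 0.196 L) = 1.0×10⁻⁷ M s⁻¹.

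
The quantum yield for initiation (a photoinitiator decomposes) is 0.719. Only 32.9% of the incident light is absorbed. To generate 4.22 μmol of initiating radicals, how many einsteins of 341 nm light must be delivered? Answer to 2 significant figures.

Product: 4.22 μmol = 4.22×10⁻⁶ mol.
Photons that must be absorbed: 4.22×10⁻⁶ / 0.719 = 5.869×10⁻⁶ mol.
Incident photons needed: 5.869×10⁻⁶ / 0.329 = 1.784×10⁻⁵ mol.

1.8×10⁻⁵ einstein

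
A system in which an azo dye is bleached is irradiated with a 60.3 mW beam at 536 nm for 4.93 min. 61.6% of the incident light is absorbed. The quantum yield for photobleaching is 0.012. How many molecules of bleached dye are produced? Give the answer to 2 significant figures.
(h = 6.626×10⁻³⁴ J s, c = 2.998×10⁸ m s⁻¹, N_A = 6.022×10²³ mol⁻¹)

3.6×10¹⁷ molecules

Photon energy at 536 nm: hc/λ = (6.626×10⁻³⁴)(2.998×10⁸)/(536×10⁻⁹) = 3.706×10⁻¹⁹ J.
Energy delivered: (60.3 mW)(295.8 s) = 17.84 J.
Photons incident: 17.84 / 3.706×10⁻¹⁹ = 4.814×10¹⁹, i.e. 4.814×10¹⁹/6.022×10²³ = 7.994×10⁻⁵ mol.
Photons absorbed: 0.616 × 7.994×10⁻⁵ = 4.924×10⁻⁵ mol.
Product: Φ × n_abs = 0.012 × 4.924×10⁻⁵ = 5.909×10⁻⁷ mol.
As a count: 5.909×10⁻⁷ × 6.022×10²³ = 3.6×10¹⁷.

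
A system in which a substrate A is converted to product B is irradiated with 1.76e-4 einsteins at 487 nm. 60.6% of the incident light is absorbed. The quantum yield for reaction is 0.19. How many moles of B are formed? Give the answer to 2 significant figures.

2.0e-5 mol

Photons absorbed: 0.606 × 1.76e-4 = 1.067e-4 mol.
Product: Φ × n_abs = 0.19 × 1.067e-4 = 2.027e-5 mol.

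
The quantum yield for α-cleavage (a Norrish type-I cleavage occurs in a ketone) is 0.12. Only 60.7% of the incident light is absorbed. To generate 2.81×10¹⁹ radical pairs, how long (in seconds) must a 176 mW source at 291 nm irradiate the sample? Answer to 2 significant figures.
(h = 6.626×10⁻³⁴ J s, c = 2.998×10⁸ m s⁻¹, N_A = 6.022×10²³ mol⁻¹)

t ≈ 1500 s

Product: 2.81×10¹⁹ / 6.022×10²³ = 4.666×10⁻⁵ mol.
Photons that must be absorbed: 4.666×10⁻⁵ / 0.12 = 3.888×10⁻⁴ mol.
Incident photons needed: 3.888×10⁻⁴ / 0.607 = 6.405×10⁻⁴ mol.
Photon energy: hc/λ = 6.826×10⁻¹⁹ J; per mole, 4.111×10⁵ J mol⁻¹.
Energy required: 6.405×10⁻⁴ × 4.111×10⁵ = 263.3 J.
Time: 263.3 J / 0.176 W = 1500 s.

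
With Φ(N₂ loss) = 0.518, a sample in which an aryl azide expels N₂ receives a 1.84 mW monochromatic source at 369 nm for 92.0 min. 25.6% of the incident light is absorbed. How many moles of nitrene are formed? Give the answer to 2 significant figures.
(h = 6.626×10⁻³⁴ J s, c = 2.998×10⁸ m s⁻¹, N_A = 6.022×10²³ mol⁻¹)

Photon energy at 369 nm: hc/λ = (6.626×10⁻³⁴)(2.998×10⁸)/(369×10⁻⁹) = 5.383×10⁻¹⁹ J.
Energy delivered: (1.84 mW)(5520 s) = 10.16 J.
Photons incident: 10.16 / 5.383×10⁻¹⁹ = 1.887×10¹⁹, i.e. 1.887×10¹⁹/6.022×10²³ = 3.134×10⁻⁵ mol.
Photons absorbed: 0.256 × 3.134×10⁻⁵ = 8.023×10⁻⁶ mol.
Product: Φ × n_abs = 0.518 × 8.023×10⁻⁶ = 4.156×10⁻⁶ mol.

4.2×10⁻⁶ mol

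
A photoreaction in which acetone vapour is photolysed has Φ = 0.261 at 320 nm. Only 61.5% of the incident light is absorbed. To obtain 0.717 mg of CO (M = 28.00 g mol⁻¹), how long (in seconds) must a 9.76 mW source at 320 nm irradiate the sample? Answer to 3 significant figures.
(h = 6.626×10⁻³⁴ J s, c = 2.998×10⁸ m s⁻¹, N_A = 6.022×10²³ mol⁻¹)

Product: 0.717 mg / 28.00 g mol⁻¹ = 2.561×10⁻⁵ mol.
Photons that must be absorbed: 2.561×10⁻⁵ / 0.261 = 9.812×10⁻⁵ mol.
Incident photons needed: 9.812×10⁻⁵ / 0.615 = 1.595×10⁻⁴ mol.
Photon energy: hc/λ = 6.208×10⁻¹⁹ J; per mole, 3.738×10⁵ J mol⁻¹.
Energy required: 1.595×10⁻⁴ × 3.738×10⁵ = 59.62 J.
Time: 59.62 J / 0.00976 W = 6110 s.

t ≈ 6110 s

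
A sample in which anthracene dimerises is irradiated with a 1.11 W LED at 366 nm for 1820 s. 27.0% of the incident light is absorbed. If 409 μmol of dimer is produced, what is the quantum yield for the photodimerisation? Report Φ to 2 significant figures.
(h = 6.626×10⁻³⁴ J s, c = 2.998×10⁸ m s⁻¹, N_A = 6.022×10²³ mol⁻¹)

Φ = 0.25

Product: 409 μmol = 4.09×10⁻⁴ mol.
Photon energy at 366 nm: hc/λ = (6.626×10⁻³⁴)(2.998×10⁸)/(366×10⁻⁹) = 5.428×10⁻¹⁹ J.
Energy delivered: (1.11 W)(1820 s) = 2020 J.
Photons incident: 2020 / 5.428×10⁻¹⁹ = 3.721×10²¹, i.e. 3.721×10²¹/6.022×10²³ = 0.006179 mol.
Photons absorbed: 0.270 × 0.006179 = 0.001668 mol.
Φ = 4.09×10⁻⁴ mol / 0.001668 mol photons = 0.25.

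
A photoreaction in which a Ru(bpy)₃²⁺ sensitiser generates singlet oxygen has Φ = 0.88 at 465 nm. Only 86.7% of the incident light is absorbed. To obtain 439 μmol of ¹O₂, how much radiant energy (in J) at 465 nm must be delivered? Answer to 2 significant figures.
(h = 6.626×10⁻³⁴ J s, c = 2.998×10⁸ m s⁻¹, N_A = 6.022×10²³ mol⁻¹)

Product: 439 μmol = 4.39×10⁻⁴ mol.
Photons that must be absorbed: 4.39×10⁻⁴ / 0.88 = 4.989×10⁻⁴ mol.
Incident photons needed: 4.989×10⁻⁴ / 0.867 = 5.754×10⁻⁴ mol.
Photon energy: hc/λ = 4.272×10⁻¹⁹ J; per mole, 2.573×10⁵ J mol⁻¹.
Energy required: 5.754×10⁻⁴ × 2.573×10⁵ = 150 J.

150 J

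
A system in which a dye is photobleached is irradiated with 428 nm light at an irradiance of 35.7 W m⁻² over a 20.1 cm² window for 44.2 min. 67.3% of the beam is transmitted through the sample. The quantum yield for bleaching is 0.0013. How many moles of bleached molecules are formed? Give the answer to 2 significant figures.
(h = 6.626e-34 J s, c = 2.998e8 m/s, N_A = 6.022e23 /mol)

2.9e-7 mol

Photon energy at 428 nm: hc/λ = (6.626e-34)(2.998e8)/(428e-9) = 4.641e-19 J.
Energy delivered: (35.7 W m⁻²)(20.1e-4 m²)(2652 s) = 190.3 J.
Photons incident: 190.3 / 4.641e-19 = 4.100e20, i.e. 4.100e20/6.022e23 = 6.808e-4 mol.
Fraction absorbed: 1 − 67.3/100 = 0.3270.
Photons absorbed: 0.3270 × 6.808e-4 = 2.226e-4 mol.
Product: Φ × n_abs = 0.0013 × 2.226e-4 = 2.894e-7 mol.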